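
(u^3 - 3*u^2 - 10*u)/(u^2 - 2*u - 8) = u*(u - 5)/(u - 4)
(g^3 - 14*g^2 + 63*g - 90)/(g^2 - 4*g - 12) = (g^2 - 8*g + 15)/(g + 2)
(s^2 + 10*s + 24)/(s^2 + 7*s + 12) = (s + 6)/(s + 3)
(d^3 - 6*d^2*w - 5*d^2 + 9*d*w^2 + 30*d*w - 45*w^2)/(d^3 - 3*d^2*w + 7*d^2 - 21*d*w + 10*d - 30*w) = (d^2 - 3*d*w - 5*d + 15*w)/(d^2 + 7*d + 10)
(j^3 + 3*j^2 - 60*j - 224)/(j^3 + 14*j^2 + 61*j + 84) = (j - 8)/(j + 3)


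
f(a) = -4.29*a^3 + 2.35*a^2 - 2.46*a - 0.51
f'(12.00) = -1799.34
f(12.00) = -7104.75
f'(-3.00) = -132.39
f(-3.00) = 143.85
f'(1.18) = -14.83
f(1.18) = -7.19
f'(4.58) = -250.90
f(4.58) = -374.63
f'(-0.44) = -7.02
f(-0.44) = 1.39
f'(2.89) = -96.37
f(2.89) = -91.54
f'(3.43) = -137.75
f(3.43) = -154.42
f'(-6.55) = -585.40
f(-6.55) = 1321.96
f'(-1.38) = -33.46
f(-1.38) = 18.63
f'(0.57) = -3.96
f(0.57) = -1.94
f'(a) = -12.87*a^2 + 4.7*a - 2.46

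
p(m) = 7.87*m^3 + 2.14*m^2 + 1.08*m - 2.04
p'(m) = 23.61*m^2 + 4.28*m + 1.08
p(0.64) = 1.59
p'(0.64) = 13.49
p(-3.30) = -265.12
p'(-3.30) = 244.07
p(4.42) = 724.12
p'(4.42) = 481.25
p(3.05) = 244.45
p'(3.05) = 233.77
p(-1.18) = -13.27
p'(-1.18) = 28.90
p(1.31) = 20.74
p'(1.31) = 47.20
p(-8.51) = -4706.49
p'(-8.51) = 1674.50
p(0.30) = -1.31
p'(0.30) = 4.49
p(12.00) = 13918.44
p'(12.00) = 3452.28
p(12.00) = 13918.44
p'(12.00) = 3452.28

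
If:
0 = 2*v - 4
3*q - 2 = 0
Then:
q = 2/3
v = 2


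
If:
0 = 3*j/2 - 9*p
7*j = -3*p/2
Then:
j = 0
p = 0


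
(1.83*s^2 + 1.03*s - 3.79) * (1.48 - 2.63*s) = -4.8129*s^3 - 0.000499999999999723*s^2 + 11.4921*s - 5.6092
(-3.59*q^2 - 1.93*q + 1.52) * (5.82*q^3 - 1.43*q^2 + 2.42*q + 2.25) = -20.8938*q^5 - 6.0989*q^4 + 2.9185*q^3 - 14.9217*q^2 - 0.6641*q + 3.42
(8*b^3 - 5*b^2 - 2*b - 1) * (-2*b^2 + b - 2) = -16*b^5 + 18*b^4 - 17*b^3 + 10*b^2 + 3*b + 2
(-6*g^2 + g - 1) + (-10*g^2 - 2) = -16*g^2 + g - 3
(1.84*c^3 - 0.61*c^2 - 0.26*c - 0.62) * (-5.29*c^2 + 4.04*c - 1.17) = -9.7336*c^5 + 10.6605*c^4 - 3.2418*c^3 + 2.9431*c^2 - 2.2006*c + 0.7254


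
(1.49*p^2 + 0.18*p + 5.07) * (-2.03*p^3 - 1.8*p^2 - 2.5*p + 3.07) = -3.0247*p^5 - 3.0474*p^4 - 14.3411*p^3 - 5.0017*p^2 - 12.1224*p + 15.5649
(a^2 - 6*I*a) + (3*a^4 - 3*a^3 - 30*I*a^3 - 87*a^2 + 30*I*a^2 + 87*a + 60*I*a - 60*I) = 3*a^4 - 3*a^3 - 30*I*a^3 - 86*a^2 + 30*I*a^2 + 87*a + 54*I*a - 60*I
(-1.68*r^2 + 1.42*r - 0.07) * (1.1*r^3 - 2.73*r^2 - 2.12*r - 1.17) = -1.848*r^5 + 6.1484*r^4 - 0.392*r^3 - 0.8537*r^2 - 1.513*r + 0.0819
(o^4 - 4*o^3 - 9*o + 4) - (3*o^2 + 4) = o^4 - 4*o^3 - 3*o^2 - 9*o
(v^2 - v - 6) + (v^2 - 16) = 2*v^2 - v - 22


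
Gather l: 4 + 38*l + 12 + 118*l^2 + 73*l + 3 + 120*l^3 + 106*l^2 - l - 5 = 120*l^3 + 224*l^2 + 110*l + 14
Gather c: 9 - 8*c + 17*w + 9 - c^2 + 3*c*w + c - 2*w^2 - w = -c^2 + c*(3*w - 7) - 2*w^2 + 16*w + 18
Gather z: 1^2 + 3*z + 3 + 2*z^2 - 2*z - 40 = 2*z^2 + z - 36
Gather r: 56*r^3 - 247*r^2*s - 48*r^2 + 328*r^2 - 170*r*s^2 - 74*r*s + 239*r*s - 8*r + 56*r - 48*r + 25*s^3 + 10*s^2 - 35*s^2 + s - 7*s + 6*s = 56*r^3 + r^2*(280 - 247*s) + r*(-170*s^2 + 165*s) + 25*s^3 - 25*s^2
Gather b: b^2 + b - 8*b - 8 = b^2 - 7*b - 8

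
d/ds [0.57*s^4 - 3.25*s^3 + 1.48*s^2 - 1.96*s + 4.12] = 2.28*s^3 - 9.75*s^2 + 2.96*s - 1.96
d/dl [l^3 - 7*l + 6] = 3*l^2 - 7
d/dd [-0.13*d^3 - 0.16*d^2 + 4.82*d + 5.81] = -0.39*d^2 - 0.32*d + 4.82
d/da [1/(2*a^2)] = -1/a^3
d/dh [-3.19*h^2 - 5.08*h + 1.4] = -6.38*h - 5.08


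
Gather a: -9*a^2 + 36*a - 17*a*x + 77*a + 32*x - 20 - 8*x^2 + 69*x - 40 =-9*a^2 + a*(113 - 17*x) - 8*x^2 + 101*x - 60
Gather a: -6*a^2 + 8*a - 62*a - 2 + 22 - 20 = -6*a^2 - 54*a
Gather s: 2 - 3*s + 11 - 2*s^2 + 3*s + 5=18 - 2*s^2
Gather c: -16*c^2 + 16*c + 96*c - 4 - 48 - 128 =-16*c^2 + 112*c - 180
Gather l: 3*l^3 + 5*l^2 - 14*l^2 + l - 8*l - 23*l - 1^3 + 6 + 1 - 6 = 3*l^3 - 9*l^2 - 30*l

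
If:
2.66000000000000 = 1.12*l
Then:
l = 2.38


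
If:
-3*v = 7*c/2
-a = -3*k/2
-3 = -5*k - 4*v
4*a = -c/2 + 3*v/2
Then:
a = 81/314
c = -72/157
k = 27/157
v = 84/157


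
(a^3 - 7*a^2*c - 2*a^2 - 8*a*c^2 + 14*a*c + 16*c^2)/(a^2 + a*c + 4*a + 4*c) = (a^2 - 8*a*c - 2*a + 16*c)/(a + 4)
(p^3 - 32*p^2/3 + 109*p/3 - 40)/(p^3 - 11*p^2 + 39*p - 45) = (p - 8/3)/(p - 3)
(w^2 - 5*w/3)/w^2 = (w - 5/3)/w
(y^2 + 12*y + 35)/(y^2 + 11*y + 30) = (y + 7)/(y + 6)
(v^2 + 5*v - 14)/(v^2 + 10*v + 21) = (v - 2)/(v + 3)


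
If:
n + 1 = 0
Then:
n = -1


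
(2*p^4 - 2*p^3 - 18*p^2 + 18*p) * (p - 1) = 2*p^5 - 4*p^4 - 16*p^3 + 36*p^2 - 18*p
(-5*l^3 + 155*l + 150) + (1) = -5*l^3 + 155*l + 151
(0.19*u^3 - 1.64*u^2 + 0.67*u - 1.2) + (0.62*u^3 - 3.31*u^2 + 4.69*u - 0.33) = 0.81*u^3 - 4.95*u^2 + 5.36*u - 1.53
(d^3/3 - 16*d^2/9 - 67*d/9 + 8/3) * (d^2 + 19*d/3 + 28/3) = d^5/3 + d^4/3 - 421*d^3/27 - 1649*d^2/27 - 1420*d/27 + 224/9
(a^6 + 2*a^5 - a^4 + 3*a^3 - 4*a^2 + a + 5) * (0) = 0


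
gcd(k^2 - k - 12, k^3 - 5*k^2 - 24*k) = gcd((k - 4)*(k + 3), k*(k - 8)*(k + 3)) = k + 3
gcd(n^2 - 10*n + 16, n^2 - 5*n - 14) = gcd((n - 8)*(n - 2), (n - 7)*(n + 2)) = 1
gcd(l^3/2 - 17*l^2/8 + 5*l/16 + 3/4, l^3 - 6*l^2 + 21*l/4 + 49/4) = 1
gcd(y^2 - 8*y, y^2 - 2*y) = y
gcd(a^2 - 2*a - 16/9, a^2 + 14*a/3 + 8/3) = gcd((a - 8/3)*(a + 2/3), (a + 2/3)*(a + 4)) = a + 2/3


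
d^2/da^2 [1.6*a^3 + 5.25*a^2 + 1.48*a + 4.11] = 9.6*a + 10.5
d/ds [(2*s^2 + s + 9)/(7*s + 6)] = (14*s^2 + 24*s - 57)/(49*s^2 + 84*s + 36)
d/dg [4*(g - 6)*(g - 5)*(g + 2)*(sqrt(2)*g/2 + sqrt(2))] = sqrt(2)*(8*g^3 - 42*g^2 - 40*g + 152)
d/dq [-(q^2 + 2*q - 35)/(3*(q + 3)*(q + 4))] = (-5*q^2 - 94*q - 269)/(3*(q^4 + 14*q^3 + 73*q^2 + 168*q + 144))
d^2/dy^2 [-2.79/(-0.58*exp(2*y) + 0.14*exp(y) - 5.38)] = ((0.3906 - 6.4728*exp(y))*(0.58*exp(2*y) - 0.14*exp(y) + 5.38) + 2.79*(1.16*exp(y) - 0.14)*(2.32*exp(y) - 0.28)*exp(y))*exp(y)/(0.58*exp(2*y) - 0.14*exp(y) + 5.38)^3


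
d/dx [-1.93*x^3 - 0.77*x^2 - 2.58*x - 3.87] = -5.79*x^2 - 1.54*x - 2.58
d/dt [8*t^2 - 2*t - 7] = 16*t - 2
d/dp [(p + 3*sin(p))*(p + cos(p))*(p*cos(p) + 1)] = -(p + 3*sin(p))*(p + cos(p))*(p*sin(p) - cos(p)) - (p + 3*sin(p))*(p*cos(p) + 1)*(sin(p) - 1) + (p + cos(p))*(p*cos(p) + 1)*(3*cos(p) + 1)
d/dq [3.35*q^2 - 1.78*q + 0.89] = 6.7*q - 1.78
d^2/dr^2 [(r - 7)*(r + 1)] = 2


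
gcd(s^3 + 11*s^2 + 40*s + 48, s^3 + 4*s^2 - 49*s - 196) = s + 4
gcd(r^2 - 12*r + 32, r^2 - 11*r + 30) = 1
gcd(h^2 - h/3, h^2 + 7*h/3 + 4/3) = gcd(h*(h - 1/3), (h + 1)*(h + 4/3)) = 1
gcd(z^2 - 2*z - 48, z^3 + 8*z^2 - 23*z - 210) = z + 6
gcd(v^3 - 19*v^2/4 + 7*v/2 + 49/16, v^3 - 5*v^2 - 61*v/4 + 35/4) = 1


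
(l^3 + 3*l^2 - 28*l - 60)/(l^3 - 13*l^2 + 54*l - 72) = (l^3 + 3*l^2 - 28*l - 60)/(l^3 - 13*l^2 + 54*l - 72)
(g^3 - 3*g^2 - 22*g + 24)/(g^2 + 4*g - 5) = (g^2 - 2*g - 24)/(g + 5)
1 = 1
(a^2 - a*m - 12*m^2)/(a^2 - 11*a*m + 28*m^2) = (a + 3*m)/(a - 7*m)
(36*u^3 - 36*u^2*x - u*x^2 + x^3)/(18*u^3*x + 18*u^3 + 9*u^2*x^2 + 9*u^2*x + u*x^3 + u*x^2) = (6*u^2 - 7*u*x + x^2)/(u*(3*u*x + 3*u + x^2 + x))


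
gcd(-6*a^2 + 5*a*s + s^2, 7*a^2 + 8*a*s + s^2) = 1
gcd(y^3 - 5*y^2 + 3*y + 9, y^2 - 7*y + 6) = 1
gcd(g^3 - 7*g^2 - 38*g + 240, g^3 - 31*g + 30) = g^2 + g - 30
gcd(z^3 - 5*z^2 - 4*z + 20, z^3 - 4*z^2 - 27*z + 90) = 1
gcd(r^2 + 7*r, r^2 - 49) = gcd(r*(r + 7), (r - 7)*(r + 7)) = r + 7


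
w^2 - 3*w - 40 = (w - 8)*(w + 5)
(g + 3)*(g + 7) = g^2 + 10*g + 21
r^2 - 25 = (r - 5)*(r + 5)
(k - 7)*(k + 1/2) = k^2 - 13*k/2 - 7/2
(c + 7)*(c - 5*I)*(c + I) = c^3 + 7*c^2 - 4*I*c^2 + 5*c - 28*I*c + 35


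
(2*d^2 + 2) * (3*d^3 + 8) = 6*d^5 + 6*d^3 + 16*d^2 + 16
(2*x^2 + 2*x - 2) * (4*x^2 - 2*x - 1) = 8*x^4 + 4*x^3 - 14*x^2 + 2*x + 2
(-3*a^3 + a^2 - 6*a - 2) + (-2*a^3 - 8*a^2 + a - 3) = -5*a^3 - 7*a^2 - 5*a - 5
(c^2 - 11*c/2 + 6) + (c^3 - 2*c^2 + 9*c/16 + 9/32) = c^3 - c^2 - 79*c/16 + 201/32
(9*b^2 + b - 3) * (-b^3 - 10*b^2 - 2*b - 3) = -9*b^5 - 91*b^4 - 25*b^3 + b^2 + 3*b + 9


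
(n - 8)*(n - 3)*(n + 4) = n^3 - 7*n^2 - 20*n + 96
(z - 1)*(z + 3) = z^2 + 2*z - 3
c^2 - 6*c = c*(c - 6)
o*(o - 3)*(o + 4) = o^3 + o^2 - 12*o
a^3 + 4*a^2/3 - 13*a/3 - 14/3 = (a - 2)*(a + 1)*(a + 7/3)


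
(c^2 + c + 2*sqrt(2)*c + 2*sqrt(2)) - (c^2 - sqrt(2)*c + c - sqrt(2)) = 3*sqrt(2)*c + 3*sqrt(2)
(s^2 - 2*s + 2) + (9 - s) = s^2 - 3*s + 11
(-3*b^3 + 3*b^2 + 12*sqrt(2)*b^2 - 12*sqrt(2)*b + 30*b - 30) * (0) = 0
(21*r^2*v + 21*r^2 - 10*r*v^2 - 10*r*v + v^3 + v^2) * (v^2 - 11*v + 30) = 21*r^2*v^3 - 210*r^2*v^2 + 399*r^2*v + 630*r^2 - 10*r*v^4 + 100*r*v^3 - 190*r*v^2 - 300*r*v + v^5 - 10*v^4 + 19*v^3 + 30*v^2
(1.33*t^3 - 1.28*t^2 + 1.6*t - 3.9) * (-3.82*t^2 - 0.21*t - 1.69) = -5.0806*t^5 + 4.6103*t^4 - 8.0909*t^3 + 16.7252*t^2 - 1.885*t + 6.591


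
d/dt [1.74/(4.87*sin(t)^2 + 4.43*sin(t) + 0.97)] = -(16.9476*sin(t) + 7.7082)*cos(t)/(4.87*sin(t)^2 + 4.43*sin(t) + 0.97)^2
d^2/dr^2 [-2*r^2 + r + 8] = -4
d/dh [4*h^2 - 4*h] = 8*h - 4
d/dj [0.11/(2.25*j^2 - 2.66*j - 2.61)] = (0.2926 - 0.495*j)/(-2.25*j^2 + 2.66*j + 2.61)^2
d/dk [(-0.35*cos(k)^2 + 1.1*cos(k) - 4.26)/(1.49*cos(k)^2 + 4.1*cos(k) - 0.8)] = (3.074*cos(k)^2 - 13.2548*cos(k) - 16.586)*sin(k)/(2.2201*cos(k)^4 + 12.218*cos(k)^3 + 14.426*cos(k)^2 - 6.56*cos(k) + 0.64)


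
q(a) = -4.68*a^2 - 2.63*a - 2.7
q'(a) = -9.36*a - 2.63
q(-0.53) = -2.62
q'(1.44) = -16.11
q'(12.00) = -114.95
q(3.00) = -52.71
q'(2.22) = -23.41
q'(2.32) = -24.35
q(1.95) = -25.62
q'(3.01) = -30.80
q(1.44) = -16.19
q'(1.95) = -20.88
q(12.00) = -708.18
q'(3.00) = -30.71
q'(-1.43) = 10.75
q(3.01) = -53.02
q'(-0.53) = 2.33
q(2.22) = -31.60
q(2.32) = -33.99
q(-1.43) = -8.51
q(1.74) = -21.45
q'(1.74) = -18.92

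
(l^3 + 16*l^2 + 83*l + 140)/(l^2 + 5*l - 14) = (l^2 + 9*l + 20)/(l - 2)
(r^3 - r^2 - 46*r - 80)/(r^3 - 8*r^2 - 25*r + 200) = (r + 2)/(r - 5)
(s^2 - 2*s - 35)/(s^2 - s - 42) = (s + 5)/(s + 6)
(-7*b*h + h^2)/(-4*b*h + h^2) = (7*b - h)/(4*b - h)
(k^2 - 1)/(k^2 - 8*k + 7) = (k + 1)/(k - 7)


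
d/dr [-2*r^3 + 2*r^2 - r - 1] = -6*r^2 + 4*r - 1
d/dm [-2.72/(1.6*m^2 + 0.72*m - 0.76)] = (8.704*m + 1.9584)/(1.6*m^2 + 0.72*m - 0.76)^2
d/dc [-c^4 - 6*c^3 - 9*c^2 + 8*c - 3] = -4*c^3 - 18*c^2 - 18*c + 8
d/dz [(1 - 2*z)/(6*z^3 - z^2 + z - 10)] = (-12*z^3 + 2*z^2 - 2*z + (2*z - 1)*(18*z^2 - 2*z + 1) + 20)/(6*z^3 - z^2 + z - 10)^2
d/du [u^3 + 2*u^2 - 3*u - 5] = 3*u^2 + 4*u - 3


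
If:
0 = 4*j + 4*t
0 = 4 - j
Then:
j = 4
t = -4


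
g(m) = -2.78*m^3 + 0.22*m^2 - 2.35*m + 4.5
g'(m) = -8.34*m^2 + 0.44*m - 2.35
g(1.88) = -17.61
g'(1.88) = -31.00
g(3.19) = -91.00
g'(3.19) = -85.82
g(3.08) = -81.88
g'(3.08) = -80.11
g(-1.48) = 17.47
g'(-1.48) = -21.27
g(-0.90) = 8.82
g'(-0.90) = -9.50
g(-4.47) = 267.69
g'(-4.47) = -170.96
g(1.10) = -1.52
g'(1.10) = -11.96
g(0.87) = 0.79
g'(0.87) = -8.28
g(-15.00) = 9471.75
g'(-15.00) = -1885.45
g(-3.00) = 88.59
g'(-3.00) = -78.73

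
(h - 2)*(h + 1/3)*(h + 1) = h^3 - 2*h^2/3 - 7*h/3 - 2/3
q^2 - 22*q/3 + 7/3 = (q - 7)*(q - 1/3)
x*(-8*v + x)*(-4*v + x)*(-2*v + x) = -64*v^3*x + 56*v^2*x^2 - 14*v*x^3 + x^4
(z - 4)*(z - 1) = z^2 - 5*z + 4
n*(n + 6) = n^2 + 6*n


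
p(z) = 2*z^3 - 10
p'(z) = 6*z^2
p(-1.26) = -14.00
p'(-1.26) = 9.53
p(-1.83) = -22.26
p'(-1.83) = 20.09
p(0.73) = -9.22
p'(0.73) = 3.20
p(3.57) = 81.00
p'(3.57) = 76.47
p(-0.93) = -11.61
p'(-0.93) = 5.19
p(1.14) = -7.04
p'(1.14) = 7.80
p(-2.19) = -31.01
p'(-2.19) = 28.78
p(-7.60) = -887.95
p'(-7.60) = 346.56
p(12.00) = 3446.00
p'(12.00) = 864.00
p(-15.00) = -6760.00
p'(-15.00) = 1350.00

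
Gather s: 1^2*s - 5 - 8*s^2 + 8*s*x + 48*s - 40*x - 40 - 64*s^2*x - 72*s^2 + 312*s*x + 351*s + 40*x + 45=s^2*(-64*x - 80) + s*(320*x + 400)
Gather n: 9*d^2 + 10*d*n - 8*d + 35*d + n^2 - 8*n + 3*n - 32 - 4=9*d^2 + 27*d + n^2 + n*(10*d - 5) - 36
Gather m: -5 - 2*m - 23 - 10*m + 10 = -12*m - 18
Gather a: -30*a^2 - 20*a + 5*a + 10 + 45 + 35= -30*a^2 - 15*a + 90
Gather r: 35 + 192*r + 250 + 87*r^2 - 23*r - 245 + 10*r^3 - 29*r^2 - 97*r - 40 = 10*r^3 + 58*r^2 + 72*r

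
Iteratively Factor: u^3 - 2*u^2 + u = (u - 1)*(u^2 - u) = (u - 1)^2*(u)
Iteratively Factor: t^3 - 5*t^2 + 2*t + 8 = (t + 1)*(t^2 - 6*t + 8) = (t - 2)*(t + 1)*(t - 4)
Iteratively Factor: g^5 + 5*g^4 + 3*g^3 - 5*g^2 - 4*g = (g - 1)*(g^4 + 6*g^3 + 9*g^2 + 4*g) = (g - 1)*(g + 1)*(g^3 + 5*g^2 + 4*g) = g*(g - 1)*(g + 1)*(g^2 + 5*g + 4) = g*(g - 1)*(g + 1)^2*(g + 4)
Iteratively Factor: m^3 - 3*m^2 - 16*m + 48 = (m - 4)*(m^2 + m - 12) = (m - 4)*(m + 4)*(m - 3)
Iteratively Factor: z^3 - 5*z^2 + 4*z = (z - 1)*(z^2 - 4*z) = (z - 4)*(z - 1)*(z)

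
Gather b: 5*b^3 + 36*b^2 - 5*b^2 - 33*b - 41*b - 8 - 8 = 5*b^3 + 31*b^2 - 74*b - 16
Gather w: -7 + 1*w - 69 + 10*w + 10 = 11*w - 66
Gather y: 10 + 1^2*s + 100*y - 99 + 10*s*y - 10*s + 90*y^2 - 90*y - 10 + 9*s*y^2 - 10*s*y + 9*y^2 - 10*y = -9*s + y^2*(9*s + 99) - 99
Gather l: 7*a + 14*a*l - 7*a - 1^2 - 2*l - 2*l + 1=l*(14*a - 4)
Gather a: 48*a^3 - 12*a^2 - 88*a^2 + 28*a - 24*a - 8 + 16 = 48*a^3 - 100*a^2 + 4*a + 8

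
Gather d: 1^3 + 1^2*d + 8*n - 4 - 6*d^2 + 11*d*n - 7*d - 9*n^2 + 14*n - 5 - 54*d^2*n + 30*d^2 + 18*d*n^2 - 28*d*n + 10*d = d^2*(24 - 54*n) + d*(18*n^2 - 17*n + 4) - 9*n^2 + 22*n - 8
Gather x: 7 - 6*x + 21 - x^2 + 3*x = -x^2 - 3*x + 28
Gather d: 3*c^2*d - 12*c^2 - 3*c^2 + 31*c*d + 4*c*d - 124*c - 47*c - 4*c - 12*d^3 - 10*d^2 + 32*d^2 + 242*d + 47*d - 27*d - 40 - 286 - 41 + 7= -15*c^2 - 175*c - 12*d^3 + 22*d^2 + d*(3*c^2 + 35*c + 262) - 360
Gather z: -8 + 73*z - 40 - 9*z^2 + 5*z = -9*z^2 + 78*z - 48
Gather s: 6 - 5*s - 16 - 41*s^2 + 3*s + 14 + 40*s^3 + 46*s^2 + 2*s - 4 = 40*s^3 + 5*s^2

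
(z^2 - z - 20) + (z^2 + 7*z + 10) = 2*z^2 + 6*z - 10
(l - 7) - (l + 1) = -8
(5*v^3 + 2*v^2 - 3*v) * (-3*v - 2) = -15*v^4 - 16*v^3 + 5*v^2 + 6*v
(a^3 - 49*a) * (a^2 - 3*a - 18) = a^5 - 3*a^4 - 67*a^3 + 147*a^2 + 882*a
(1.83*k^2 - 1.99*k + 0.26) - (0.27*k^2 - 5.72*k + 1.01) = 1.56*k^2 + 3.73*k - 0.75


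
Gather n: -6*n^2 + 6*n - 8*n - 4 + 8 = -6*n^2 - 2*n + 4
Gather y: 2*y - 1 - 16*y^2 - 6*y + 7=-16*y^2 - 4*y + 6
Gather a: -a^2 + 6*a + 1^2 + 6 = -a^2 + 6*a + 7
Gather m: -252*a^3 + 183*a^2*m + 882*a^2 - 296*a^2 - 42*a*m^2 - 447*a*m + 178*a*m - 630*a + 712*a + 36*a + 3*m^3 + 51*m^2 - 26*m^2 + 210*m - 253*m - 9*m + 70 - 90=-252*a^3 + 586*a^2 + 118*a + 3*m^3 + m^2*(25 - 42*a) + m*(183*a^2 - 269*a - 52) - 20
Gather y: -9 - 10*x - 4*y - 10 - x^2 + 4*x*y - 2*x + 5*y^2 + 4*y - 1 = -x^2 + 4*x*y - 12*x + 5*y^2 - 20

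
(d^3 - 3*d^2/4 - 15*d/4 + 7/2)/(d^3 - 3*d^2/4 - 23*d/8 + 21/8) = 2*(4*d^2 + d - 14)/(8*d^2 + 2*d - 21)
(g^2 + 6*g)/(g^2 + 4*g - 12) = g/(g - 2)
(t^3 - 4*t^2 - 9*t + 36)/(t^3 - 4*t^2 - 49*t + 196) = (t^2 - 9)/(t^2 - 49)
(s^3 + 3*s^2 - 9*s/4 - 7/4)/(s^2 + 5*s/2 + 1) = (2*s^2 + 5*s - 7)/(2*(s + 2))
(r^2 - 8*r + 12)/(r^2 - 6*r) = (r - 2)/r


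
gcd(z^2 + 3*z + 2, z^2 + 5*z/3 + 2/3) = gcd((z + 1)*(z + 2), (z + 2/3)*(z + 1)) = z + 1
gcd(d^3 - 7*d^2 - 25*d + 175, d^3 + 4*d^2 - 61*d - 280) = d + 5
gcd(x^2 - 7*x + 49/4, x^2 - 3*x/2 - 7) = x - 7/2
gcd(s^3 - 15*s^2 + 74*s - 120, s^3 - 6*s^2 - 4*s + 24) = s - 6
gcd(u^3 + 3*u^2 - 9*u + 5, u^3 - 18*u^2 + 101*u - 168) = 1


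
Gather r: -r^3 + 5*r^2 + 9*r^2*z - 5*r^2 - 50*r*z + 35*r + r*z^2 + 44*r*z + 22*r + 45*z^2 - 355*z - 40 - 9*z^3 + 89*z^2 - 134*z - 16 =-r^3 + 9*r^2*z + r*(z^2 - 6*z + 57) - 9*z^3 + 134*z^2 - 489*z - 56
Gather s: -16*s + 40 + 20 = 60 - 16*s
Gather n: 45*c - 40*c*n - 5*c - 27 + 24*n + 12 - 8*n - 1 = 40*c + n*(16 - 40*c) - 16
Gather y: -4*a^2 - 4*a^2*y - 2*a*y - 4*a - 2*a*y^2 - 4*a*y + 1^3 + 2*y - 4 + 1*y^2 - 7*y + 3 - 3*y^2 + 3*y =-4*a^2 - 4*a + y^2*(-2*a - 2) + y*(-4*a^2 - 6*a - 2)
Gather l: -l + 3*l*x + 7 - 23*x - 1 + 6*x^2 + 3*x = l*(3*x - 1) + 6*x^2 - 20*x + 6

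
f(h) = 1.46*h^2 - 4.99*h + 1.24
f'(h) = 2.92*h - 4.99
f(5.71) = 20.35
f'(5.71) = 11.68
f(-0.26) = 2.64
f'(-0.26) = -5.75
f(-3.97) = 44.06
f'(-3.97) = -16.58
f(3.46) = 1.45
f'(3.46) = 5.11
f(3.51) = 1.71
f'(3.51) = 5.26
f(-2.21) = 19.40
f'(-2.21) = -11.44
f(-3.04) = 29.90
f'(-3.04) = -13.87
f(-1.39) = 11.00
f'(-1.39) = -9.05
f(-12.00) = 271.36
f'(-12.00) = -40.03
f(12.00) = 151.60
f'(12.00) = 30.05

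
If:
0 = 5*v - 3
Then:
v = 3/5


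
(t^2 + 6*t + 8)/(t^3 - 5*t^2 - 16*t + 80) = (t + 2)/(t^2 - 9*t + 20)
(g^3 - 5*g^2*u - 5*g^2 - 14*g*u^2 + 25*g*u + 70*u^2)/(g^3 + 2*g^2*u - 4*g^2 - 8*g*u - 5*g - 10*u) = (g - 7*u)/(g + 1)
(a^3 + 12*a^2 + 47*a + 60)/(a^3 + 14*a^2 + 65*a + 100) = (a + 3)/(a + 5)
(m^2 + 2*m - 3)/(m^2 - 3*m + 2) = (m + 3)/(m - 2)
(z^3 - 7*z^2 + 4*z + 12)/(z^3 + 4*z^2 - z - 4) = (z^2 - 8*z + 12)/(z^2 + 3*z - 4)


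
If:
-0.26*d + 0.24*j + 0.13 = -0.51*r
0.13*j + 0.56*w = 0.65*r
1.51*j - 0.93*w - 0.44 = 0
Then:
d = 2.500078372977*w + 0.883290881304126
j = 0.615894039735099*w + 0.291390728476821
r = 0.984717269485481*w + 0.0582781456953642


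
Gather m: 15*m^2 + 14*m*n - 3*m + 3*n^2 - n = 15*m^2 + m*(14*n - 3) + 3*n^2 - n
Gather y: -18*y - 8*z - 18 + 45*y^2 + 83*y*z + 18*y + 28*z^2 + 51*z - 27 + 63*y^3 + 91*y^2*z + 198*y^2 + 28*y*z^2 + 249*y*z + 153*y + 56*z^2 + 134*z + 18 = 63*y^3 + y^2*(91*z + 243) + y*(28*z^2 + 332*z + 153) + 84*z^2 + 177*z - 27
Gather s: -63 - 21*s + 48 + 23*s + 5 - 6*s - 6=-4*s - 16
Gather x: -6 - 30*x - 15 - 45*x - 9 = -75*x - 30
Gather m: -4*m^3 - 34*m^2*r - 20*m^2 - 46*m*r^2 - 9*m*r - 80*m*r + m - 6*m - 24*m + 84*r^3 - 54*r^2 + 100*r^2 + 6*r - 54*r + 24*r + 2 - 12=-4*m^3 + m^2*(-34*r - 20) + m*(-46*r^2 - 89*r - 29) + 84*r^3 + 46*r^2 - 24*r - 10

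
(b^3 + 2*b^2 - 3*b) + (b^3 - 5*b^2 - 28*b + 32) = 2*b^3 - 3*b^2 - 31*b + 32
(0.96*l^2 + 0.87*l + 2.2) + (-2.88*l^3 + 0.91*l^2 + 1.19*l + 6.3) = -2.88*l^3 + 1.87*l^2 + 2.06*l + 8.5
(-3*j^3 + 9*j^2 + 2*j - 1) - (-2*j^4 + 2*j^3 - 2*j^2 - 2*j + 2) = 2*j^4 - 5*j^3 + 11*j^2 + 4*j - 3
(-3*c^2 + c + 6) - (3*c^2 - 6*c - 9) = -6*c^2 + 7*c + 15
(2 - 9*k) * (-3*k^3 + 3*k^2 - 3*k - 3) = 27*k^4 - 33*k^3 + 33*k^2 + 21*k - 6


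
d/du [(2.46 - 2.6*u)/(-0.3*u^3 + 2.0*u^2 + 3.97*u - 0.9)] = (-1.56*u^3 + 7.414*u^2 - 9.84*u - 7.4262)/(0.09*u^6 - 1.2*u^5 + 1.618*u^4 + 16.42*u^3 + 12.1609*u^2 - 7.146*u + 0.81)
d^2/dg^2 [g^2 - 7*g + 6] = 2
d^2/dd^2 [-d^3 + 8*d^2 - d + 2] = 16 - 6*d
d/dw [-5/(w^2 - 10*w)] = 10*(w - 5)/(w^2*(w - 10)^2)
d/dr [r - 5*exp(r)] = 1 - 5*exp(r)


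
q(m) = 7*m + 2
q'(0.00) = 7.00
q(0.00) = 2.00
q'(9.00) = 7.00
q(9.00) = 65.00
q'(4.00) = 7.00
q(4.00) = 30.00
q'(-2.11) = 7.00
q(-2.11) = -12.77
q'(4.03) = 7.00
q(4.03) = 30.21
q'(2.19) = 7.00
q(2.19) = 17.33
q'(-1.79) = 7.00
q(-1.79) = -10.53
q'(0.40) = 7.00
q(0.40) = 4.80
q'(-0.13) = 7.00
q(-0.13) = 1.09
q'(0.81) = 7.00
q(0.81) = 7.67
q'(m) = 7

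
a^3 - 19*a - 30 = (a - 5)*(a + 2)*(a + 3)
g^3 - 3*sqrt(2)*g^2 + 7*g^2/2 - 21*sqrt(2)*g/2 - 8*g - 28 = (g + 7/2)*(g - 4*sqrt(2))*(g + sqrt(2))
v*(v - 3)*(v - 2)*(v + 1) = v^4 - 4*v^3 + v^2 + 6*v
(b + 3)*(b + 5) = b^2 + 8*b + 15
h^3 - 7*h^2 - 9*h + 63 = (h - 7)*(h - 3)*(h + 3)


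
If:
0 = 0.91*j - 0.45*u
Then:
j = 0.494505494505495*u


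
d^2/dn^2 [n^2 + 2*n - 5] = 2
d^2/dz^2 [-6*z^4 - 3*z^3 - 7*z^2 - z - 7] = -72*z^2 - 18*z - 14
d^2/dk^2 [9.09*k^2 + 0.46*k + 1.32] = 18.1800000000000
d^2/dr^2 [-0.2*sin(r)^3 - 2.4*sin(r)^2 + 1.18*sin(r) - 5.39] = -1.03*sin(r) - 0.45*sin(3*r) - 4.8*cos(2*r)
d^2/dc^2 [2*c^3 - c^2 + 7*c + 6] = 12*c - 2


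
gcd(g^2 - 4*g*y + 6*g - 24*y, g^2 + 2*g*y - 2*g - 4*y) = 1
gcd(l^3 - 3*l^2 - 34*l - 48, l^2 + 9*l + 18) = l + 3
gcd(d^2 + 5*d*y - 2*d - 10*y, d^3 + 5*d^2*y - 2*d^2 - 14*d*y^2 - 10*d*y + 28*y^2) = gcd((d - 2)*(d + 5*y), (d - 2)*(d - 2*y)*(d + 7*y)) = d - 2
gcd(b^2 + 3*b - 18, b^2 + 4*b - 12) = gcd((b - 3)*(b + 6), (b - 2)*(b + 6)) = b + 6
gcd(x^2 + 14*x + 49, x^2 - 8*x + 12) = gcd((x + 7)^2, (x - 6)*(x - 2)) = 1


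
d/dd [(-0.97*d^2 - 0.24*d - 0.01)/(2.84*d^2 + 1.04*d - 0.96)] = (-0.3272*d^2 + 1.9192*d + 0.2408)/(8.0656*d^4 + 5.9072*d^3 - 4.3712*d^2 - 1.9968*d + 0.9216)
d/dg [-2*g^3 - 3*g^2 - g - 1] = -6*g^2 - 6*g - 1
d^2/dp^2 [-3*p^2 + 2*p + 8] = -6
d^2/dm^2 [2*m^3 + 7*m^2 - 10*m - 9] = 12*m + 14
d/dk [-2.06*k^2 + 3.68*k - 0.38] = 3.68 - 4.12*k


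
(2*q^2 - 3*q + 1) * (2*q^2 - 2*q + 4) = 4*q^4 - 10*q^3 + 16*q^2 - 14*q + 4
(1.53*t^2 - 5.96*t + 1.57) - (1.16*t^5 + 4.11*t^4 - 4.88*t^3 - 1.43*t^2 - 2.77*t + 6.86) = -1.16*t^5 - 4.11*t^4 + 4.88*t^3 + 2.96*t^2 - 3.19*t - 5.29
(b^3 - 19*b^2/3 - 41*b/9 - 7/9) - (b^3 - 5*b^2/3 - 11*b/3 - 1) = -14*b^2/3 - 8*b/9 + 2/9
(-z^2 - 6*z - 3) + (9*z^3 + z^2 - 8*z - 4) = 9*z^3 - 14*z - 7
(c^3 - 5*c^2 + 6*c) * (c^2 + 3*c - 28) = c^5 - 2*c^4 - 37*c^3 + 158*c^2 - 168*c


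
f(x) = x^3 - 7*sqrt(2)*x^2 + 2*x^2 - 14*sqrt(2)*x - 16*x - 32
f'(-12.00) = 585.79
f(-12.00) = -2467.94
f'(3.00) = -56.20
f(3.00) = -183.49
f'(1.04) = -48.99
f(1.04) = -76.65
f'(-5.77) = 155.24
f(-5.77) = -280.54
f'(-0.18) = -32.86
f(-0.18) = -25.82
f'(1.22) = -50.61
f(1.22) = -85.62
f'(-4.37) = 90.53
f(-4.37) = -109.87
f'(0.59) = -44.08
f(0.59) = -55.67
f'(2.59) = -56.59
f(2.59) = -160.34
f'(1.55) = -53.08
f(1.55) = -102.74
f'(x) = 3*x^2 - 14*sqrt(2)*x + 4*x - 14*sqrt(2) - 16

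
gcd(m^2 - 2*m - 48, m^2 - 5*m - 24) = m - 8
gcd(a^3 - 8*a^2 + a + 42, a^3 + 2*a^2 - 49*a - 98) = a^2 - 5*a - 14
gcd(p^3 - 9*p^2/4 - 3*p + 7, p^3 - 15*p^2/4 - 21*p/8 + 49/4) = p^2 - p/4 - 7/2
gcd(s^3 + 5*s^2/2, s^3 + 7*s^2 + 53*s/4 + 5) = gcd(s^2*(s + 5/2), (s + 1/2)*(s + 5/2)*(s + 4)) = s + 5/2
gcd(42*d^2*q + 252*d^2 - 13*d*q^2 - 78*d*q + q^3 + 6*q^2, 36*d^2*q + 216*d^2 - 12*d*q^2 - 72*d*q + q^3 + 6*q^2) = -6*d*q - 36*d + q^2 + 6*q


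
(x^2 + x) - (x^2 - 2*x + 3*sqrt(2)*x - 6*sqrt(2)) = -3*sqrt(2)*x + 3*x + 6*sqrt(2)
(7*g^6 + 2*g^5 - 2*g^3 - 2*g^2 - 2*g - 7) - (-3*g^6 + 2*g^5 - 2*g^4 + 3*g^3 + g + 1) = 10*g^6 + 2*g^4 - 5*g^3 - 2*g^2 - 3*g - 8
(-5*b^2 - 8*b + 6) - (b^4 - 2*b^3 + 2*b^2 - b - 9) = -b^4 + 2*b^3 - 7*b^2 - 7*b + 15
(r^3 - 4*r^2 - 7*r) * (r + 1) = r^4 - 3*r^3 - 11*r^2 - 7*r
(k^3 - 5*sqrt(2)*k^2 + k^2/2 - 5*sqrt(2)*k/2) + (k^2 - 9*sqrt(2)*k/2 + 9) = k^3 - 5*sqrt(2)*k^2 + 3*k^2/2 - 7*sqrt(2)*k + 9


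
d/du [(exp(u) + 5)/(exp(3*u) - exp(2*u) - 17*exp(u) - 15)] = ((exp(u) + 5)*(-3*exp(2*u) + 2*exp(u) + 17) + exp(3*u) - exp(2*u) - 17*exp(u) - 15)*exp(u)/(-exp(3*u) + exp(2*u) + 17*exp(u) + 15)^2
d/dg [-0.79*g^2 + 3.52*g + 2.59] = 3.52 - 1.58*g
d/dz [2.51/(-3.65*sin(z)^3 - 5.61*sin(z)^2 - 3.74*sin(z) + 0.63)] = (27.4845*sin(z)^2 + 28.1622*sin(z) + 9.3874)*cos(z)/(3.65*sin(z)^3 + 5.61*sin(z)^2 + 3.74*sin(z) - 0.63)^2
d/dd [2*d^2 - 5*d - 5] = 4*d - 5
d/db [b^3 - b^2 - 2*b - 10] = 3*b^2 - 2*b - 2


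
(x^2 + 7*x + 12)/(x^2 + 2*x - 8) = (x + 3)/(x - 2)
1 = 1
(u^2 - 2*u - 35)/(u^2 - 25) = (u - 7)/(u - 5)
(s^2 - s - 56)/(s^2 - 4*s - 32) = (s + 7)/(s + 4)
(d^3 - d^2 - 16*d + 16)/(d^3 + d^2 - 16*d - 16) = (d - 1)/(d + 1)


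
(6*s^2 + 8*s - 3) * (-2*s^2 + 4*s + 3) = -12*s^4 + 8*s^3 + 56*s^2 + 12*s - 9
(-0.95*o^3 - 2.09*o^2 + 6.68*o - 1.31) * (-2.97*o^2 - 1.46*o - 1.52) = 2.8215*o^5 + 7.5943*o^4 - 15.3442*o^3 - 2.6853*o^2 - 8.241*o + 1.9912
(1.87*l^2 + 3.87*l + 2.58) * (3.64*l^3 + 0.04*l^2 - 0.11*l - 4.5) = 6.8068*l^5 + 14.1616*l^4 + 9.3403*l^3 - 8.7375*l^2 - 17.6988*l - 11.61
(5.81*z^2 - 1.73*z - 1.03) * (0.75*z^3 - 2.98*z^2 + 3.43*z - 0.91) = 4.3575*z^5 - 18.6113*z^4 + 24.3112*z^3 - 8.1516*z^2 - 1.9586*z + 0.9373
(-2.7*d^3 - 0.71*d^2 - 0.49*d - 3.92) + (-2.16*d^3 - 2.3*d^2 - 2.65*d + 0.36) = -4.86*d^3 - 3.01*d^2 - 3.14*d - 3.56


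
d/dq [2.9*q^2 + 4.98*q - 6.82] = 5.8*q + 4.98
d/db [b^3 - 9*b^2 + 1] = 3*b*(b - 6)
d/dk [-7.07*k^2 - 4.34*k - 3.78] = -14.14*k - 4.34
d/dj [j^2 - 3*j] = 2*j - 3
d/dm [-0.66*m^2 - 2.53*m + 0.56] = -1.32*m - 2.53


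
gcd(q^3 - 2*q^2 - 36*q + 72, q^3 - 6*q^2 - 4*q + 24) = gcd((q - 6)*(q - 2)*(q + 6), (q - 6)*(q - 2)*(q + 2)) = q^2 - 8*q + 12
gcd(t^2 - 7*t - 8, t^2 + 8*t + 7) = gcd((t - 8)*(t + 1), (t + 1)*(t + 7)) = t + 1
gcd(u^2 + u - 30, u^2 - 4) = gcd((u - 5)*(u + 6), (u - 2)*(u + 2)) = 1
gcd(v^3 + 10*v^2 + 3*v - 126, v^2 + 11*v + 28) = v + 7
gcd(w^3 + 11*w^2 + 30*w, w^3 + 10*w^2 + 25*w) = w^2 + 5*w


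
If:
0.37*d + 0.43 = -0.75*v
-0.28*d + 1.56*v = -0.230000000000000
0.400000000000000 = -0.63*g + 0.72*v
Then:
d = -0.63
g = -0.93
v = -0.26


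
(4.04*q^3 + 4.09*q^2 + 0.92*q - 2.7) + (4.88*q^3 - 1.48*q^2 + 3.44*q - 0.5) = 8.92*q^3 + 2.61*q^2 + 4.36*q - 3.2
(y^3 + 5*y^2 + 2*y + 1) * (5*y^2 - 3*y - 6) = 5*y^5 + 22*y^4 - 11*y^3 - 31*y^2 - 15*y - 6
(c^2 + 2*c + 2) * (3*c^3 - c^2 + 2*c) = 3*c^5 + 5*c^4 + 6*c^3 + 2*c^2 + 4*c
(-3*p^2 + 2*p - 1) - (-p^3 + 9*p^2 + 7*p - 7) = p^3 - 12*p^2 - 5*p + 6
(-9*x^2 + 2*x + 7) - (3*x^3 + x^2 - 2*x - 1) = -3*x^3 - 10*x^2 + 4*x + 8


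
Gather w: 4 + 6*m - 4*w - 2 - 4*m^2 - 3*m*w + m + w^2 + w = -4*m^2 + 7*m + w^2 + w*(-3*m - 3) + 2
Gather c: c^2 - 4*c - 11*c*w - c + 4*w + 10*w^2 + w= c^2 + c*(-11*w - 5) + 10*w^2 + 5*w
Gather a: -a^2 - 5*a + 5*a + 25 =25 - a^2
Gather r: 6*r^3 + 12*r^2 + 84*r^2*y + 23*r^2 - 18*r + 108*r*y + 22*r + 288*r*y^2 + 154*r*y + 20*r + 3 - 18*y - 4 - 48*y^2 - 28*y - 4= 6*r^3 + r^2*(84*y + 35) + r*(288*y^2 + 262*y + 24) - 48*y^2 - 46*y - 5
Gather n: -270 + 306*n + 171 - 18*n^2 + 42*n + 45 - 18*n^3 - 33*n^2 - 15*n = -18*n^3 - 51*n^2 + 333*n - 54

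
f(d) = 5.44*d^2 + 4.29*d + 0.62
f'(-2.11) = -18.67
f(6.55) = 262.11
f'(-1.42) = -11.16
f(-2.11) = 15.79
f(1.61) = 21.63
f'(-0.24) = 1.68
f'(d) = 10.88*d + 4.29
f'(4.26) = 50.64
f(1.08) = 11.60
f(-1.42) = 5.50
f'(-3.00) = -28.35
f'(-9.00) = -93.63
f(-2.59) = 26.00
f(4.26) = 117.62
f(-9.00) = 402.65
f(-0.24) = -0.10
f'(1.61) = 21.81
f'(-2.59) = -23.89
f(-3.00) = 36.71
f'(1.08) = 16.04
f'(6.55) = 75.55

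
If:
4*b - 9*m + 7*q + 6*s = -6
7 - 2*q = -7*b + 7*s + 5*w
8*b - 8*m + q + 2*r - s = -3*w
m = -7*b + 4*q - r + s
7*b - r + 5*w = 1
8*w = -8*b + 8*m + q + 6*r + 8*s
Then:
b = -37072/82989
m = 580/27663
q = -49943/82989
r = 121189/165978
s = 1735/55326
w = 17915/18442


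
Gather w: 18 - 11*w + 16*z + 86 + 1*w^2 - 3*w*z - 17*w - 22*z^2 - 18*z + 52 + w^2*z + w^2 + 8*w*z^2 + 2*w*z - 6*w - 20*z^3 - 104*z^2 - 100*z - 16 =w^2*(z + 2) + w*(8*z^2 - z - 34) - 20*z^3 - 126*z^2 - 102*z + 140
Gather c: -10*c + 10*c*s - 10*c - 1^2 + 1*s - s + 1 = c*(10*s - 20)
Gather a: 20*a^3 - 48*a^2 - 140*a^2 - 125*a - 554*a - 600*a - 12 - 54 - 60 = 20*a^3 - 188*a^2 - 1279*a - 126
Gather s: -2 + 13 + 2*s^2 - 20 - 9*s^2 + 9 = -7*s^2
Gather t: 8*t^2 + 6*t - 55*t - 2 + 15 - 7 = 8*t^2 - 49*t + 6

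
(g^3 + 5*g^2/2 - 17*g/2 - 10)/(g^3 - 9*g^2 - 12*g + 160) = (2*g^2 - 3*g - 5)/(2*(g^2 - 13*g + 40))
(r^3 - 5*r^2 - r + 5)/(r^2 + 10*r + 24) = (r^3 - 5*r^2 - r + 5)/(r^2 + 10*r + 24)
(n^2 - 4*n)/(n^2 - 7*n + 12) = n/(n - 3)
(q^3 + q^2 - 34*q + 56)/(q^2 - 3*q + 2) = (q^2 + 3*q - 28)/(q - 1)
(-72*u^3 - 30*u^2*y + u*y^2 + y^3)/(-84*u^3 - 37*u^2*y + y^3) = (-6*u + y)/(-7*u + y)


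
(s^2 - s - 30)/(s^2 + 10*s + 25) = (s - 6)/(s + 5)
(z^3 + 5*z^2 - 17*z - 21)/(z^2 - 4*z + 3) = (z^2 + 8*z + 7)/(z - 1)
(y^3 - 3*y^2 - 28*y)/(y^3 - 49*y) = (y + 4)/(y + 7)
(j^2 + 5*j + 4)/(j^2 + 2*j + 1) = (j + 4)/(j + 1)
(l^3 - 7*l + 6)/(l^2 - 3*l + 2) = l + 3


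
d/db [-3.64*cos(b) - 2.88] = 3.64*sin(b)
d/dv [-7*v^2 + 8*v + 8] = 8 - 14*v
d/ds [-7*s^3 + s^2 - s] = -21*s^2 + 2*s - 1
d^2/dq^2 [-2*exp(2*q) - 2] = -8*exp(2*q)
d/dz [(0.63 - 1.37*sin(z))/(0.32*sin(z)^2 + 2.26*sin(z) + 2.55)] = (0.4384*sin(z)^2 - 0.4032*sin(z) - 4.9173)*cos(z)/(0.1024*sin(z)^4 + 1.4464*sin(z)^3 + 6.7396*sin(z)^2 + 11.526*sin(z) + 6.5025)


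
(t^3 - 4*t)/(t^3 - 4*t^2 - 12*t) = (t - 2)/(t - 6)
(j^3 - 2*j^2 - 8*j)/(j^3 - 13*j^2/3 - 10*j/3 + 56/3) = 3*j/(3*j - 7)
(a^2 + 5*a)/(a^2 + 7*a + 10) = a/(a + 2)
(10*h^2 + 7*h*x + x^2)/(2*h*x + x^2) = (5*h + x)/x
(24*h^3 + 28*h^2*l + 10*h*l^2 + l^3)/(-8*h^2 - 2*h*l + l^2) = (-12*h^2 - 8*h*l - l^2)/(4*h - l)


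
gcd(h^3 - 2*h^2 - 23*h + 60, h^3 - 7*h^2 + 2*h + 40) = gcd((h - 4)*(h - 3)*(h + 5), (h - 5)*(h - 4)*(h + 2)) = h - 4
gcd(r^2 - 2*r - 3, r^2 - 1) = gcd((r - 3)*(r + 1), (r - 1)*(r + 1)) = r + 1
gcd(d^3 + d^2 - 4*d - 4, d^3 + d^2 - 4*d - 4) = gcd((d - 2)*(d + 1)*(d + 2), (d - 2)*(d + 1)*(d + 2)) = d^3 + d^2 - 4*d - 4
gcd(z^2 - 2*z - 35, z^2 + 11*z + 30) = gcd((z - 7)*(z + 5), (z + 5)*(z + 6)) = z + 5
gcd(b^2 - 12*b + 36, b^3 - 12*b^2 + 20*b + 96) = b - 6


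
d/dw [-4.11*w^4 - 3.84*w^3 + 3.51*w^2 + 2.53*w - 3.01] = -16.44*w^3 - 11.52*w^2 + 7.02*w + 2.53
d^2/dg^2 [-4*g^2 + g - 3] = -8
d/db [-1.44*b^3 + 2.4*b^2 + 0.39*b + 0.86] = -4.32*b^2 + 4.8*b + 0.39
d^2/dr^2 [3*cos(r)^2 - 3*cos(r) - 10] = 3*cos(r) - 6*cos(2*r)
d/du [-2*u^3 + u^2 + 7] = 2*u*(1 - 3*u)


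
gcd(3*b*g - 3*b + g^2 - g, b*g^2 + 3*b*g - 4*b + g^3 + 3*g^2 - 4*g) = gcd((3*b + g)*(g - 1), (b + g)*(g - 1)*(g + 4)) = g - 1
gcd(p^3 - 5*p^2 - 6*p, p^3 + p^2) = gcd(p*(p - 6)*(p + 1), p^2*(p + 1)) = p^2 + p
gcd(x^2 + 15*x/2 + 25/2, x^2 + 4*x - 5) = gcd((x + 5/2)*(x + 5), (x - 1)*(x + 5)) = x + 5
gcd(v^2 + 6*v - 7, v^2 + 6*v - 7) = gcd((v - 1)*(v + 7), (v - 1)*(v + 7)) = v^2 + 6*v - 7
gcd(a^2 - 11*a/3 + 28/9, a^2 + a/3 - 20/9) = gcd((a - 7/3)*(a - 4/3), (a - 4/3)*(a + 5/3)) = a - 4/3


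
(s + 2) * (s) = s^2 + 2*s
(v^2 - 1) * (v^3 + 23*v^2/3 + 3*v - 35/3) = v^5 + 23*v^4/3 + 2*v^3 - 58*v^2/3 - 3*v + 35/3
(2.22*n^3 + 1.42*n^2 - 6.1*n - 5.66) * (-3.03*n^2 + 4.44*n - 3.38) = -6.7266*n^5 + 5.5542*n^4 + 17.2842*n^3 - 14.7338*n^2 - 4.5124*n + 19.1308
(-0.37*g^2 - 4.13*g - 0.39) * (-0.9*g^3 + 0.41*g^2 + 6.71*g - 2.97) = 0.333*g^5 + 3.5653*g^4 - 3.825*g^3 - 26.7733*g^2 + 9.6492*g + 1.1583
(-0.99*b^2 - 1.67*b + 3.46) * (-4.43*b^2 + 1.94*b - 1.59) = 4.3857*b^4 + 5.4775*b^3 - 16.9935*b^2 + 9.3677*b - 5.5014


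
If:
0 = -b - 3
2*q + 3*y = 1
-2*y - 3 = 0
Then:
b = -3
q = 11/4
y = -3/2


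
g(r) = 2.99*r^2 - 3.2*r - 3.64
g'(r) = 5.98*r - 3.2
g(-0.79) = 0.75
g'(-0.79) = -7.92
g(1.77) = 0.06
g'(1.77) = 7.38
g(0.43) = -4.46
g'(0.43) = -0.63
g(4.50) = 42.51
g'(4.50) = 23.71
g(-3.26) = 38.57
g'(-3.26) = -22.69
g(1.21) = -3.13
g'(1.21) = 4.04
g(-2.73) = 27.38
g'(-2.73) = -19.53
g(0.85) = -4.20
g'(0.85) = 1.88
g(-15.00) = 717.11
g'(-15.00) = -92.90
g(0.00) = -3.64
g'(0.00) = -3.20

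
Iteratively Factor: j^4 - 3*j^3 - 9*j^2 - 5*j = (j)*(j^3 - 3*j^2 - 9*j - 5) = j*(j + 1)*(j^2 - 4*j - 5) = j*(j + 1)^2*(j - 5)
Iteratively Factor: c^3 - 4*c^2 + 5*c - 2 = (c - 1)*(c^2 - 3*c + 2) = (c - 1)^2*(c - 2)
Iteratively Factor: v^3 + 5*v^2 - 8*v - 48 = (v + 4)*(v^2 + v - 12) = (v - 3)*(v + 4)*(v + 4)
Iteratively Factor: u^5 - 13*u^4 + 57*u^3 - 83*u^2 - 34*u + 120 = (u - 5)*(u^4 - 8*u^3 + 17*u^2 + 2*u - 24) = (u - 5)*(u + 1)*(u^3 - 9*u^2 + 26*u - 24) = (u - 5)*(u - 2)*(u + 1)*(u^2 - 7*u + 12) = (u - 5)*(u - 3)*(u - 2)*(u + 1)*(u - 4)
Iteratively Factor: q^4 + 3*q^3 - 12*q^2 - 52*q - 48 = (q + 3)*(q^3 - 12*q - 16) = (q + 2)*(q + 3)*(q^2 - 2*q - 8) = (q + 2)^2*(q + 3)*(q - 4)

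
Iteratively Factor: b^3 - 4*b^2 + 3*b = (b)*(b^2 - 4*b + 3) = b*(b - 3)*(b - 1)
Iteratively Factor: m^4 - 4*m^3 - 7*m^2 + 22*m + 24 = (m + 2)*(m^3 - 6*m^2 + 5*m + 12) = (m - 4)*(m + 2)*(m^2 - 2*m - 3) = (m - 4)*(m + 1)*(m + 2)*(m - 3)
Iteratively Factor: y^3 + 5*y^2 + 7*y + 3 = (y + 1)*(y^2 + 4*y + 3) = (y + 1)*(y + 3)*(y + 1)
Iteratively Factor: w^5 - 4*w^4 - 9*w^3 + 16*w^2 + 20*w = (w - 5)*(w^4 + w^3 - 4*w^2 - 4*w) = (w - 5)*(w + 1)*(w^3 - 4*w) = (w - 5)*(w - 2)*(w + 1)*(w^2 + 2*w) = (w - 5)*(w - 2)*(w + 1)*(w + 2)*(w)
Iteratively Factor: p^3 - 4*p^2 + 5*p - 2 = (p - 1)*(p^2 - 3*p + 2) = (p - 2)*(p - 1)*(p - 1)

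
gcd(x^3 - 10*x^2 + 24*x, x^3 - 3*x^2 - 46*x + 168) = x^2 - 10*x + 24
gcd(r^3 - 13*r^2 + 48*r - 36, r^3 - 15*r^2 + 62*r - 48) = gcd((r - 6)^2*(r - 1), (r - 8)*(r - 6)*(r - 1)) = r^2 - 7*r + 6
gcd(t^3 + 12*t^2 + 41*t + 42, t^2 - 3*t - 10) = t + 2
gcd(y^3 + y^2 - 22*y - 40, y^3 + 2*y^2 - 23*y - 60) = y^2 - y - 20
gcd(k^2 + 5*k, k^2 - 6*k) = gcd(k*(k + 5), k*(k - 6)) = k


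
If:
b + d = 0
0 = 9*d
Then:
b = 0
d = 0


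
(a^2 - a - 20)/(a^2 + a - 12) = (a - 5)/(a - 3)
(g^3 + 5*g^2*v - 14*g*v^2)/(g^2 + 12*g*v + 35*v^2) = g*(g - 2*v)/(g + 5*v)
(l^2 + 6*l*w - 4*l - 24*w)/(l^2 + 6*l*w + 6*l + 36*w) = (l - 4)/(l + 6)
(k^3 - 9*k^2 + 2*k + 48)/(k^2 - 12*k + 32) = (k^2 - k - 6)/(k - 4)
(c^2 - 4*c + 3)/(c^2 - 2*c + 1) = (c - 3)/(c - 1)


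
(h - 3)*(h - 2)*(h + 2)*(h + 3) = h^4 - 13*h^2 + 36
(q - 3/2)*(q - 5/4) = q^2 - 11*q/4 + 15/8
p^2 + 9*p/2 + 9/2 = (p + 3/2)*(p + 3)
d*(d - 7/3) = d^2 - 7*d/3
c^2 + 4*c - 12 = (c - 2)*(c + 6)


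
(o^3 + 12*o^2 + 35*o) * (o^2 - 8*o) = o^5 + 4*o^4 - 61*o^3 - 280*o^2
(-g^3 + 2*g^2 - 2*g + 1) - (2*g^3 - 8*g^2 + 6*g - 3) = -3*g^3 + 10*g^2 - 8*g + 4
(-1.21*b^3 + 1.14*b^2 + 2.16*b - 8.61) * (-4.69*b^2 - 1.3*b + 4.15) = 5.6749*b^5 - 3.7736*b^4 - 16.6339*b^3 + 42.3039*b^2 + 20.157*b - 35.7315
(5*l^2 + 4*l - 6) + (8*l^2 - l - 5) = 13*l^2 + 3*l - 11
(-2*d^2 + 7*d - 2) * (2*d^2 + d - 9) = -4*d^4 + 12*d^3 + 21*d^2 - 65*d + 18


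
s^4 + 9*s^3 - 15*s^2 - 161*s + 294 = (s - 3)*(s - 2)*(s + 7)^2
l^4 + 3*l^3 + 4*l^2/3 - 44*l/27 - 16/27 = (l - 2/3)*(l + 1/3)*(l + 4/3)*(l + 2)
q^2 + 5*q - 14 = (q - 2)*(q + 7)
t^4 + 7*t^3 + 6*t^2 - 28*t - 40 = (t - 2)*(t + 2)^2*(t + 5)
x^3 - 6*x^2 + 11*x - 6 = (x - 3)*(x - 2)*(x - 1)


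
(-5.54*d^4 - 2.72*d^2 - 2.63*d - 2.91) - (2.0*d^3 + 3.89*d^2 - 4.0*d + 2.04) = -5.54*d^4 - 2.0*d^3 - 6.61*d^2 + 1.37*d - 4.95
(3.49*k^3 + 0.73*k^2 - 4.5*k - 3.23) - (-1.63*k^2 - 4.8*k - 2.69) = 3.49*k^3 + 2.36*k^2 + 0.3*k - 0.54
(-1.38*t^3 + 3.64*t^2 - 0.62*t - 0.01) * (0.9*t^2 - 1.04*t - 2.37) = -1.242*t^5 + 4.7112*t^4 - 1.073*t^3 - 7.991*t^2 + 1.4798*t + 0.0237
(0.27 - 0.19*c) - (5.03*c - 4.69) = 4.96 - 5.22*c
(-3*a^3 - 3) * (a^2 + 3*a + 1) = -3*a^5 - 9*a^4 - 3*a^3 - 3*a^2 - 9*a - 3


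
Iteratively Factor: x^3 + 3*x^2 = (x)*(x^2 + 3*x) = x^2*(x + 3)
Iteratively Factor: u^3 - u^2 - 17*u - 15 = (u - 5)*(u^2 + 4*u + 3) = (u - 5)*(u + 1)*(u + 3)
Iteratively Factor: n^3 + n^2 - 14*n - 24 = (n - 4)*(n^2 + 5*n + 6) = (n - 4)*(n + 2)*(n + 3)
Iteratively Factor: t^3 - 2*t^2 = (t)*(t^2 - 2*t) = t*(t - 2)*(t)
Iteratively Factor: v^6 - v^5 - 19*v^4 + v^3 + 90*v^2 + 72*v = (v)*(v^5 - v^4 - 19*v^3 + v^2 + 90*v + 72) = v*(v + 1)*(v^4 - 2*v^3 - 17*v^2 + 18*v + 72) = v*(v + 1)*(v + 3)*(v^3 - 5*v^2 - 2*v + 24) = v*(v + 1)*(v + 2)*(v + 3)*(v^2 - 7*v + 12) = v*(v - 4)*(v + 1)*(v + 2)*(v + 3)*(v - 3)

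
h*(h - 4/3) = h^2 - 4*h/3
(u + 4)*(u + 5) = u^2 + 9*u + 20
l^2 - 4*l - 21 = (l - 7)*(l + 3)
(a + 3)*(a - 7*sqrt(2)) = a^2 - 7*sqrt(2)*a + 3*a - 21*sqrt(2)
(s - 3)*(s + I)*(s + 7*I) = s^3 - 3*s^2 + 8*I*s^2 - 7*s - 24*I*s + 21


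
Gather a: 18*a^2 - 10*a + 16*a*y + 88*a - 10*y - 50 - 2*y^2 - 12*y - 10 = 18*a^2 + a*(16*y + 78) - 2*y^2 - 22*y - 60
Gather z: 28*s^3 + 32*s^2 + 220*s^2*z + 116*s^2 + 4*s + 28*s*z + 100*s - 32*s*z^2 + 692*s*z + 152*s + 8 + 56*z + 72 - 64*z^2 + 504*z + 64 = 28*s^3 + 148*s^2 + 256*s + z^2*(-32*s - 64) + z*(220*s^2 + 720*s + 560) + 144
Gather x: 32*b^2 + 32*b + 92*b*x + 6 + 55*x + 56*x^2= 32*b^2 + 32*b + 56*x^2 + x*(92*b + 55) + 6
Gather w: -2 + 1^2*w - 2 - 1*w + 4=0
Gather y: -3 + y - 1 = y - 4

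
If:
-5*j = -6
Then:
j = 6/5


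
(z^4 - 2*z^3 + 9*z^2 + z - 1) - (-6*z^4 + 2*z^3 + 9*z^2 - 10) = 7*z^4 - 4*z^3 + z + 9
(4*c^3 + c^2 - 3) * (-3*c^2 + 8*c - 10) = -12*c^5 + 29*c^4 - 32*c^3 - c^2 - 24*c + 30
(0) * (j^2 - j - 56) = 0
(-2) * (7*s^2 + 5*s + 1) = -14*s^2 - 10*s - 2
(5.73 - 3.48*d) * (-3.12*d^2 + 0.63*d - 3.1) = 10.8576*d^3 - 20.07*d^2 + 14.3979*d - 17.763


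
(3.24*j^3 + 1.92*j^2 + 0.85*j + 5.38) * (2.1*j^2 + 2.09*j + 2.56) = 6.804*j^5 + 10.8036*j^4 + 14.0922*j^3 + 17.9897*j^2 + 13.4202*j + 13.7728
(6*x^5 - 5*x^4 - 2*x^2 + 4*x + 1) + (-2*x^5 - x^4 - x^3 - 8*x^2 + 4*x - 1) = 4*x^5 - 6*x^4 - x^3 - 10*x^2 + 8*x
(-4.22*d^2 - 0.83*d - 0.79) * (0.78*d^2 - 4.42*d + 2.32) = -3.2916*d^4 + 18.005*d^3 - 6.738*d^2 + 1.5662*d - 1.8328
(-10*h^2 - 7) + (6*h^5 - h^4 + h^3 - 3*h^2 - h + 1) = 6*h^5 - h^4 + h^3 - 13*h^2 - h - 6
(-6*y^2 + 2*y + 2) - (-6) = -6*y^2 + 2*y + 8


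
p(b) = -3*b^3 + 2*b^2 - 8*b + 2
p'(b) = -9*b^2 + 4*b - 8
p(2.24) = -39.60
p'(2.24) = -44.20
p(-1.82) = 41.27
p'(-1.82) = -45.09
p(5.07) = -378.12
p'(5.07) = -219.06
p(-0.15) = 3.26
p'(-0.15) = -8.80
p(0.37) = -0.84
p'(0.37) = -7.75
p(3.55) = -135.41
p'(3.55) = -107.22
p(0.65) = -3.18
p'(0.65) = -9.20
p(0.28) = -0.15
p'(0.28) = -7.59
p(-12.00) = 5570.00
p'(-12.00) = -1352.00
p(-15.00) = 10697.00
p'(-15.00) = -2093.00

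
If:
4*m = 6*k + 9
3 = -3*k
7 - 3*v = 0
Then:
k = -1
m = 3/4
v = 7/3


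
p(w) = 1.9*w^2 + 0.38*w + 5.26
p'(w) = 3.8*w + 0.38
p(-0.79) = 6.15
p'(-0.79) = -2.62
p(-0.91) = 6.49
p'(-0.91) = -3.08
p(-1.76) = 10.48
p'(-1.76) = -6.31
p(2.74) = 20.57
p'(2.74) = 10.79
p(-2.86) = 19.71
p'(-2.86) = -10.49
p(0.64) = 6.28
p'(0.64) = 2.81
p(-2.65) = 17.60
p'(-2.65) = -9.69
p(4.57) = 46.68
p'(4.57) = 17.75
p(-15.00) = 427.06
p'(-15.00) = -56.62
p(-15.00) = 427.06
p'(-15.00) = -56.62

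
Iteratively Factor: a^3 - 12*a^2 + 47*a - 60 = (a - 4)*(a^2 - 8*a + 15) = (a - 4)*(a - 3)*(a - 5)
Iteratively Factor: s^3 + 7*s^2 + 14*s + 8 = (s + 2)*(s^2 + 5*s + 4) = (s + 1)*(s + 2)*(s + 4)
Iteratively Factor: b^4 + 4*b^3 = (b)*(b^3 + 4*b^2) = b*(b + 4)*(b^2) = b^2*(b + 4)*(b)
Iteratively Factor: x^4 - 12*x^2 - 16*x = (x)*(x^3 - 12*x - 16) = x*(x + 2)*(x^2 - 2*x - 8) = x*(x - 4)*(x + 2)*(x + 2)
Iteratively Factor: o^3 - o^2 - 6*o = (o)*(o^2 - o - 6) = o*(o - 3)*(o + 2)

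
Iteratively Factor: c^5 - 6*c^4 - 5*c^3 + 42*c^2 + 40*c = (c + 2)*(c^4 - 8*c^3 + 11*c^2 + 20*c) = (c + 1)*(c + 2)*(c^3 - 9*c^2 + 20*c) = (c - 4)*(c + 1)*(c + 2)*(c^2 - 5*c) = (c - 5)*(c - 4)*(c + 1)*(c + 2)*(c)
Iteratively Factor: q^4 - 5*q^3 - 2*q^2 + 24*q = (q - 3)*(q^3 - 2*q^2 - 8*q) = q*(q - 3)*(q^2 - 2*q - 8) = q*(q - 4)*(q - 3)*(q + 2)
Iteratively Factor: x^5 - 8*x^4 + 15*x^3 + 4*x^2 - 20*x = (x)*(x^4 - 8*x^3 + 15*x^2 + 4*x - 20) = x*(x - 2)*(x^3 - 6*x^2 + 3*x + 10) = x*(x - 5)*(x - 2)*(x^2 - x - 2) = x*(x - 5)*(x - 2)*(x + 1)*(x - 2)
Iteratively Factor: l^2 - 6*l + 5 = (l - 5)*(l - 1)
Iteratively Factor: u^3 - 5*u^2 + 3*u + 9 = (u - 3)*(u^2 - 2*u - 3) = (u - 3)^2*(u + 1)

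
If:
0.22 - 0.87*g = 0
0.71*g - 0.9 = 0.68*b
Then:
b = -1.06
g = 0.25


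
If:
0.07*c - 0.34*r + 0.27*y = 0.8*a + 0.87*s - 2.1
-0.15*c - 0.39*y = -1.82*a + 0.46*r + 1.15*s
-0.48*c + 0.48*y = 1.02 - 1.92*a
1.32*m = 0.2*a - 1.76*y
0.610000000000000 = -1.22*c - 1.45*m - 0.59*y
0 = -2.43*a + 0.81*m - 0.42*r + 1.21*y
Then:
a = 0.35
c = -2.31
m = 2.16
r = -2.42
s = 2.36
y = -1.58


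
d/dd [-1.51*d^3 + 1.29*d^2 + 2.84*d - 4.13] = -4.53*d^2 + 2.58*d + 2.84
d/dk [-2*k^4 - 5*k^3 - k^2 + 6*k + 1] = -8*k^3 - 15*k^2 - 2*k + 6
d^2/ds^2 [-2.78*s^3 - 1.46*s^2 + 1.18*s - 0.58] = -16.68*s - 2.92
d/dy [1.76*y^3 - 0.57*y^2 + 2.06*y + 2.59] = 5.28*y^2 - 1.14*y + 2.06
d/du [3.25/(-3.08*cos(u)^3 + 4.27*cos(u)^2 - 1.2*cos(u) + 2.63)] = (-30.03*cos(u)^2 + 27.755*cos(u) - 3.9)*sin(u)/(3.08*cos(u)^3 - 4.27*cos(u)^2 + 1.2*cos(u) - 2.63)^2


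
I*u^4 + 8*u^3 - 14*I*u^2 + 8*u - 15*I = (u - 5*I)*(u - 3*I)*(u + I)*(I*u + 1)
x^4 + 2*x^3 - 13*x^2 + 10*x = x*(x - 2)*(x - 1)*(x + 5)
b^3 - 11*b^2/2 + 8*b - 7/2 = (b - 7/2)*(b - 1)^2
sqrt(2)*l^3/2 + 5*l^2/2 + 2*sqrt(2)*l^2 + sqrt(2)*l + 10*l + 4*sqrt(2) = (l + 4)*(l + 2*sqrt(2))*(sqrt(2)*l/2 + 1/2)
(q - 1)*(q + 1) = q^2 - 1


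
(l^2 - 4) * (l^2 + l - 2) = l^4 + l^3 - 6*l^2 - 4*l + 8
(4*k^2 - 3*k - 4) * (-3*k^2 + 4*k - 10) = -12*k^4 + 25*k^3 - 40*k^2 + 14*k + 40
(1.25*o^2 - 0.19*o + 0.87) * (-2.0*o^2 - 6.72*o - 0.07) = -2.5*o^4 - 8.02*o^3 - 0.5507*o^2 - 5.8331*o - 0.0609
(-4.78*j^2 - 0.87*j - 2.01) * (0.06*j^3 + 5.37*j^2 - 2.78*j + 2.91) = -0.2868*j^5 - 25.7208*j^4 + 8.4959*j^3 - 22.2849*j^2 + 3.0561*j - 5.8491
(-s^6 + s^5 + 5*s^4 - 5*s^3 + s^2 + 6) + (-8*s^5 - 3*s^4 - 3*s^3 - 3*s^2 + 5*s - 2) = -s^6 - 7*s^5 + 2*s^4 - 8*s^3 - 2*s^2 + 5*s + 4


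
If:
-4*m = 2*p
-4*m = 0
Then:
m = 0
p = 0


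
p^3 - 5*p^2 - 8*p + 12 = (p - 6)*(p - 1)*(p + 2)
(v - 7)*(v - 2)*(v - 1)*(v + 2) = v^4 - 8*v^3 + 3*v^2 + 32*v - 28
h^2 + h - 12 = (h - 3)*(h + 4)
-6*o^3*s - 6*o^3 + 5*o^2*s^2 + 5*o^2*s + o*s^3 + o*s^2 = (-o + s)*(6*o + s)*(o*s + o)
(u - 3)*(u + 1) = u^2 - 2*u - 3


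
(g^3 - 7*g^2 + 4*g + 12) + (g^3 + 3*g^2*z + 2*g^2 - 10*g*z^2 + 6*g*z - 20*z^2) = 2*g^3 + 3*g^2*z - 5*g^2 - 10*g*z^2 + 6*g*z + 4*g - 20*z^2 + 12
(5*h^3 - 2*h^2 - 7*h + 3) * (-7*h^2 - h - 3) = -35*h^5 + 9*h^4 + 36*h^3 - 8*h^2 + 18*h - 9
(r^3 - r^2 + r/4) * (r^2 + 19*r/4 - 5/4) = r^5 + 15*r^4/4 - 23*r^3/4 + 39*r^2/16 - 5*r/16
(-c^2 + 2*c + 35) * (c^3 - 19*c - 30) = -c^5 + 2*c^4 + 54*c^3 - 8*c^2 - 725*c - 1050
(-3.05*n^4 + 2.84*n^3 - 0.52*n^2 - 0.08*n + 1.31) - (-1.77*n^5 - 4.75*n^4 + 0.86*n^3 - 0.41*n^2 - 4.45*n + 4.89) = 1.77*n^5 + 1.7*n^4 + 1.98*n^3 - 0.11*n^2 + 4.37*n - 3.58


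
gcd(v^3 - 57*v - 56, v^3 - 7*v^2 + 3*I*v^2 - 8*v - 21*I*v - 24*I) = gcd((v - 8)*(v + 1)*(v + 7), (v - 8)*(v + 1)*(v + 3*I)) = v^2 - 7*v - 8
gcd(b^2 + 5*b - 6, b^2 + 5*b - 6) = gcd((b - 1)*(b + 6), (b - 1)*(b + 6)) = b^2 + 5*b - 6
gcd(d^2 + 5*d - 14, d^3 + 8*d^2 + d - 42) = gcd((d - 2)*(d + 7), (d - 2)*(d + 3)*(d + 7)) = d^2 + 5*d - 14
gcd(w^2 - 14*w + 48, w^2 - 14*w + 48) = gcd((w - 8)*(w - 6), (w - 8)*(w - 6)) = w^2 - 14*w + 48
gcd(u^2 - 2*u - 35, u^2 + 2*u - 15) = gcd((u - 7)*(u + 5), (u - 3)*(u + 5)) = u + 5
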